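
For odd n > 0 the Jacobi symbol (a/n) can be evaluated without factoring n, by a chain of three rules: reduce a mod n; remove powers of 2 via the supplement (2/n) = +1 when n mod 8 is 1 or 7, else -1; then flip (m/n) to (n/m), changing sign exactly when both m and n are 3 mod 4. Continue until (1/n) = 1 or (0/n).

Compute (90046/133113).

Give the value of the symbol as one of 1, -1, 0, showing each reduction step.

factor out 2^1: 90046 = 2^1·45023; with 133113 mod 8 = 1, (2/133113) = +1; sign now +1; continue with (45023/133113)
flip (45023/133113) -> (133113/45023): both odd, 45023 mod 4 = 3, 133113 mod 4 = 1, so the flip contributes +1; sign now +1
(133113/45023): 133113 mod 45023 = 43067, so (133113/45023) = (43067/45023)
flip (43067/45023) -> (45023/43067): both odd, 43067 mod 4 = 3, 45023 mod 4 = 3, so the flip contributes -1; sign now -1
(45023/43067): 45023 mod 43067 = 1956, so (45023/43067) = (1956/43067)
factor out 2^2: 1956 = 2^2·489; with 43067 mod 8 = 3, (2/43067) = -1; sign now -1; continue with (489/43067)
flip (489/43067) -> (43067/489): both odd, 489 mod 4 = 1, 43067 mod 4 = 3, so the flip contributes +1; sign now -1
(43067/489): 43067 mod 489 = 35, so (43067/489) = (35/489)
flip (35/489) -> (489/35): both odd, 35 mod 4 = 3, 489 mod 4 = 1, so the flip contributes +1; sign now -1
(489/35): 489 mod 35 = 34, so (489/35) = (34/35)
factor out 2^1: 34 = 2^1·17; with 35 mod 8 = 3, (2/35) = -1; sign now +1; continue with (17/35)
flip (17/35) -> (35/17): both odd, 17 mod 4 = 1, 35 mod 4 = 3, so the flip contributes +1; sign now +1
(35/17): 35 mod 17 = 1, so (35/17) = (1/17)
reached (1/17) = 1, so the symbol is +1

1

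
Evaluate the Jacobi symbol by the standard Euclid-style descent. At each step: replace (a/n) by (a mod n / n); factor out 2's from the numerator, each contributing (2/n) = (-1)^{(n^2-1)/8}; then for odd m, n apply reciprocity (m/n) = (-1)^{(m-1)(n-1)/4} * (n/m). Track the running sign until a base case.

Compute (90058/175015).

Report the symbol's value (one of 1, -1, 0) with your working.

90058 = 2^1·45029; (2/175015) = +1 since 175015 mod 8 = 7, so (90058/175015) = (+1)^1·(45029/175015); sign now +1
reciprocity: (45029/175015) = +1·(175015/45029) since 45029 mod 4 = 1, 175015 mod 4 = 3; sign now +1
(175015/45029) = (39928/45029)   [reduce mod 45029]
39928 = 2^3·4991; (2/45029) = -1 since 45029 mod 8 = 5, so (39928/45029) = (-1)^3·(4991/45029); sign now -1
reciprocity: (4991/45029) = +1·(45029/4991) since 4991 mod 4 = 3, 45029 mod 4 = 1; sign now -1
(45029/4991) = (110/4991)   [reduce mod 4991]
110 = 2^1·55; (2/4991) = +1 since 4991 mod 8 = 7, so (110/4991) = (+1)^1·(55/4991); sign now -1
reciprocity: (55/4991) = -1·(4991/55) since 55 mod 4 = 3, 4991 mod 4 = 3; sign now +1
(4991/55) = (41/55)   [reduce mod 55]
reciprocity: (41/55) = +1·(55/41) since 41 mod 4 = 1, 55 mod 4 = 3; sign now +1
(55/41) = (14/41)   [reduce mod 41]
14 = 2^1·7; (2/41) = +1 since 41 mod 8 = 1, so (14/41) = (+1)^1·(7/41); sign now +1
reciprocity: (7/41) = +1·(41/7) since 7 mod 4 = 3, 41 mod 4 = 1; sign now +1
(41/7) = (6/7)   [reduce mod 7]
6 = 2^1·3; (2/7) = +1 since 7 mod 8 = 7, so (6/7) = (+1)^1·(3/7); sign now +1
reciprocity: (3/7) = -1·(7/3) since 3 mod 4 = 3, 7 mod 4 = 3; sign now -1
(7/3) = (1/3)   [reduce mod 3]
(1/3) = 1; final value = sign = -1

-1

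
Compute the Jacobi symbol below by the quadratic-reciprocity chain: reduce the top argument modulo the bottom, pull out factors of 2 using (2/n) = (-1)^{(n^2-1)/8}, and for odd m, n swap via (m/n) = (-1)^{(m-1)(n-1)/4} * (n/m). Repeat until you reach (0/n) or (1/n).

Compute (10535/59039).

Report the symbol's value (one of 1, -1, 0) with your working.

flip (10535/59039) -> (59039/10535): both odd, 10535 mod 4 = 3, 59039 mod 4 = 3, so the flip contributes -1; sign now -1
(59039/10535): 59039 mod 10535 = 6364, so (59039/10535) = (6364/10535)
factor out 2^2: 6364 = 2^2·1591; with 10535 mod 8 = 7, (2/10535) = +1; sign now -1; continue with (1591/10535)
flip (1591/10535) -> (10535/1591): both odd, 1591 mod 4 = 3, 10535 mod 4 = 3, so the flip contributes -1; sign now +1
(10535/1591): 10535 mod 1591 = 989, so (10535/1591) = (989/1591)
flip (989/1591) -> (1591/989): both odd, 989 mod 4 = 1, 1591 mod 4 = 3, so the flip contributes +1; sign now +1
(1591/989): 1591 mod 989 = 602, so (1591/989) = (602/989)
factor out 2^1: 602 = 2^1·301; with 989 mod 8 = 5, (2/989) = -1; sign now -1; continue with (301/989)
flip (301/989) -> (989/301): both odd, 301 mod 4 = 1, 989 mod 4 = 1, so the flip contributes +1; sign now -1
(989/301): 989 mod 301 = 86, so (989/301) = (86/301)
factor out 2^1: 86 = 2^1·43; with 301 mod 8 = 5, (2/301) = -1; sign now +1; continue with (43/301)
flip (43/301) -> (301/43): both odd, 43 mod 4 = 3, 301 mod 4 = 1, so the flip contributes +1; sign now +1
(301/43): 301 mod 43 = 0, so (301/43) = (0/43)
reached (0/43); gcd(a, n) > 1, so (0/43) = 0 and the symbol is 0

0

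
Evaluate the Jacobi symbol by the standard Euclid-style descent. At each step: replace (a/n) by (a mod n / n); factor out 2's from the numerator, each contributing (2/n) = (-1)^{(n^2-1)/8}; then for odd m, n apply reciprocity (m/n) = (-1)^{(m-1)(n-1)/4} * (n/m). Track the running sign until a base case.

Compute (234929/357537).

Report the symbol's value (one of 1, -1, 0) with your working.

reciprocity: (234929/357537) = +1·(357537/234929) since 234929 mod 4 = 1, 357537 mod 4 = 1; sign now +1
(357537/234929) = (122608/234929)   [reduce mod 234929]
122608 = 2^4·7663; (2/234929) = +1 since 234929 mod 8 = 1, so (122608/234929) = (+1)^4·(7663/234929); sign now +1
reciprocity: (7663/234929) = +1·(234929/7663) since 7663 mod 4 = 3, 234929 mod 4 = 1; sign now +1
(234929/7663) = (5039/7663)   [reduce mod 7663]
reciprocity: (5039/7663) = -1·(7663/5039) since 5039 mod 4 = 3, 7663 mod 4 = 3; sign now -1
(7663/5039) = (2624/5039)   [reduce mod 5039]
2624 = 2^6·41; (2/5039) = +1 since 5039 mod 8 = 7, so (2624/5039) = (+1)^6·(41/5039); sign now -1
reciprocity: (41/5039) = +1·(5039/41) since 41 mod 4 = 1, 5039 mod 4 = 3; sign now -1
(5039/41) = (37/41)   [reduce mod 41]
reciprocity: (37/41) = +1·(41/37) since 37 mod 4 = 1, 41 mod 4 = 1; sign now -1
(41/37) = (4/37)   [reduce mod 37]
4 = 2^2·1; (2/37) = -1 since 37 mod 8 = 5, so (4/37) = (-1)^2·(1/37); sign now -1
(1/37) = 1; final value = sign = -1

-1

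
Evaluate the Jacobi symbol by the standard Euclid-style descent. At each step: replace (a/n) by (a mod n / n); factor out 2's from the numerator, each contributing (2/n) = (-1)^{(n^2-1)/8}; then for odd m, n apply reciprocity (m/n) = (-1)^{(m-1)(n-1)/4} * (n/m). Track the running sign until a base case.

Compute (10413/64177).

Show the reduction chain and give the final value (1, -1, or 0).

reciprocity: (10413/64177) = +1·(64177/10413) since 10413 mod 4 = 1, 64177 mod 4 = 1; sign now +1
(64177/10413) = (1699/10413)   [reduce mod 10413]
reciprocity: (1699/10413) = +1·(10413/1699) since 1699 mod 4 = 3, 10413 mod 4 = 1; sign now +1
(10413/1699) = (219/1699)   [reduce mod 1699]
reciprocity: (219/1699) = -1·(1699/219) since 219 mod 4 = 3, 1699 mod 4 = 3; sign now -1
(1699/219) = (166/219)   [reduce mod 219]
166 = 2^1·83; (2/219) = -1 since 219 mod 8 = 3, so (166/219) = (-1)^1·(83/219); sign now +1
reciprocity: (83/219) = -1·(219/83) since 83 mod 4 = 3, 219 mod 4 = 3; sign now -1
(219/83) = (53/83)   [reduce mod 83]
reciprocity: (53/83) = +1·(83/53) since 53 mod 4 = 1, 83 mod 4 = 3; sign now -1
(83/53) = (30/53)   [reduce mod 53]
30 = 2^1·15; (2/53) = -1 since 53 mod 8 = 5, so (30/53) = (-1)^1·(15/53); sign now +1
reciprocity: (15/53) = +1·(53/15) since 15 mod 4 = 3, 53 mod 4 = 1; sign now +1
(53/15) = (8/15)   [reduce mod 15]
8 = 2^3·1; (2/15) = +1 since 15 mod 8 = 7, so (8/15) = (+1)^3·(1/15); sign now +1
(1/15) = 1; final value = sign = +1

1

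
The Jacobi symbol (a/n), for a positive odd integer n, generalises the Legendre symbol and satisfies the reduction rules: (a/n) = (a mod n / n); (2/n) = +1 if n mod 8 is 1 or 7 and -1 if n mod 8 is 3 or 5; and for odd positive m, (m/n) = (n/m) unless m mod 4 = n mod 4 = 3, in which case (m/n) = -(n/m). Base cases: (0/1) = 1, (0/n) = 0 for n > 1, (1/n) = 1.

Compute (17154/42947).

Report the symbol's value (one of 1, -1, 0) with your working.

factor out 2^1: 17154 = 2^1·8577; with 42947 mod 8 = 3, (2/42947) = -1; sign now -1; continue with (8577/42947)
flip (8577/42947) -> (42947/8577): both odd, 8577 mod 4 = 1, 42947 mod 4 = 3, so the flip contributes +1; sign now -1
(42947/8577): 42947 mod 8577 = 62, so (42947/8577) = (62/8577)
factor out 2^1: 62 = 2^1·31; with 8577 mod 8 = 1, (2/8577) = +1; sign now -1; continue with (31/8577)
flip (31/8577) -> (8577/31): both odd, 31 mod 4 = 3, 8577 mod 4 = 1, so the flip contributes +1; sign now -1
(8577/31): 8577 mod 31 = 21, so (8577/31) = (21/31)
flip (21/31) -> (31/21): both odd, 21 mod 4 = 1, 31 mod 4 = 3, so the flip contributes +1; sign now -1
(31/21): 31 mod 21 = 10, so (31/21) = (10/21)
factor out 2^1: 10 = 2^1·5; with 21 mod 8 = 5, (2/21) = -1; sign now +1; continue with (5/21)
flip (5/21) -> (21/5): both odd, 5 mod 4 = 1, 21 mod 4 = 1, so the flip contributes +1; sign now +1
(21/5): 21 mod 5 = 1, so (21/5) = (1/5)
reached (1/5) = 1, so the symbol is +1

1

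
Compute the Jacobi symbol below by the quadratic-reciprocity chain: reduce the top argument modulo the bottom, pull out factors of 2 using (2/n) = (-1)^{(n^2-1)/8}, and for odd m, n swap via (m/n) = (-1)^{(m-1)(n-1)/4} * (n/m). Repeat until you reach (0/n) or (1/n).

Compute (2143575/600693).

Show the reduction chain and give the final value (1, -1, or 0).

0

(2143575/600693) = (341496/600693)   [reduce mod 600693]
341496 = 2^3·42687; (2/600693) = -1 since 600693 mod 8 = 5, so (341496/600693) = (-1)^3·(42687/600693); sign now -1
reciprocity: (42687/600693) = +1·(600693/42687) since 42687 mod 4 = 3, 600693 mod 4 = 1; sign now -1
(600693/42687) = (3075/42687)   [reduce mod 42687]
reciprocity: (3075/42687) = -1·(42687/3075) since 3075 mod 4 = 3, 42687 mod 4 = 3; sign now +1
(42687/3075) = (2712/3075)   [reduce mod 3075]
2712 = 2^3·339; (2/3075) = -1 since 3075 mod 8 = 3, so (2712/3075) = (-1)^3·(339/3075); sign now -1
reciprocity: (339/3075) = -1·(3075/339) since 339 mod 4 = 3, 3075 mod 4 = 3; sign now +1
(3075/339) = (24/339)   [reduce mod 339]
24 = 2^3·3; (2/339) = -1 since 339 mod 8 = 3, so (24/339) = (-1)^3·(3/339); sign now -1
reciprocity: (3/339) = -1·(339/3) since 3 mod 4 = 3, 339 mod 4 = 3; sign now +1
(339/3) = (0/3)   [reduce mod 3]
(0/3) = 0   [gcd(a, n) > 1]; final value = 0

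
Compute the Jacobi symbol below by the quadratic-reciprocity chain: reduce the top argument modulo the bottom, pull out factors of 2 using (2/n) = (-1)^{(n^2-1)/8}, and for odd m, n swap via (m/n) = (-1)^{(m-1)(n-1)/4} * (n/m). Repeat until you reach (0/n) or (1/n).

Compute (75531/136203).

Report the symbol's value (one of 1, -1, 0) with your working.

flip (75531/136203) -> (136203/75531): both odd, 75531 mod 4 = 3, 136203 mod 4 = 3, so the flip contributes -1; sign now -1
(136203/75531): 136203 mod 75531 = 60672, so (136203/75531) = (60672/75531)
factor out 2^8: 60672 = 2^8·237; with 75531 mod 8 = 3, (2/75531) = -1; sign now -1; continue with (237/75531)
flip (237/75531) -> (75531/237): both odd, 237 mod 4 = 1, 75531 mod 4 = 3, so the flip contributes +1; sign now -1
(75531/237): 75531 mod 237 = 165, so (75531/237) = (165/237)
flip (165/237) -> (237/165): both odd, 165 mod 4 = 1, 237 mod 4 = 1, so the flip contributes +1; sign now -1
(237/165): 237 mod 165 = 72, so (237/165) = (72/165)
factor out 2^3: 72 = 2^3·9; with 165 mod 8 = 5, (2/165) = -1; sign now +1; continue with (9/165)
flip (9/165) -> (165/9): both odd, 9 mod 4 = 1, 165 mod 4 = 1, so the flip contributes +1; sign now +1
(165/9): 165 mod 9 = 3, so (165/9) = (3/9)
flip (3/9) -> (9/3): both odd, 3 mod 4 = 3, 9 mod 4 = 1, so the flip contributes +1; sign now +1
(9/3): 9 mod 3 = 0, so (9/3) = (0/3)
reached (0/3); gcd(a, n) > 1, so (0/3) = 0 and the symbol is 0

0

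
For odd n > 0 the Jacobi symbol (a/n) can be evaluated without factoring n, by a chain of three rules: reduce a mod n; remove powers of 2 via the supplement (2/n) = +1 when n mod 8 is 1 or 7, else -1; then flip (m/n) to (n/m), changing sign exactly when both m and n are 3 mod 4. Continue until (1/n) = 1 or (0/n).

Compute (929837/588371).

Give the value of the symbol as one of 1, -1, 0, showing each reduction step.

(929837/588371): 929837 mod 588371 = 341466, so (929837/588371) = (341466/588371)
factor out 2^1: 341466 = 2^1·170733; with 588371 mod 8 = 3, (2/588371) = -1; sign now -1; continue with (170733/588371)
flip (170733/588371) -> (588371/170733): both odd, 170733 mod 4 = 1, 588371 mod 4 = 3, so the flip contributes +1; sign now -1
(588371/170733): 588371 mod 170733 = 76172, so (588371/170733) = (76172/170733)
factor out 2^2: 76172 = 2^2·19043; with 170733 mod 8 = 5, (2/170733) = -1; sign now -1; continue with (19043/170733)
flip (19043/170733) -> (170733/19043): both odd, 19043 mod 4 = 3, 170733 mod 4 = 1, so the flip contributes +1; sign now -1
(170733/19043): 170733 mod 19043 = 18389, so (170733/19043) = (18389/19043)
flip (18389/19043) -> (19043/18389): both odd, 18389 mod 4 = 1, 19043 mod 4 = 3, so the flip contributes +1; sign now -1
(19043/18389): 19043 mod 18389 = 654, so (19043/18389) = (654/18389)
factor out 2^1: 654 = 2^1·327; with 18389 mod 8 = 5, (2/18389) = -1; sign now +1; continue with (327/18389)
flip (327/18389) -> (18389/327): both odd, 327 mod 4 = 3, 18389 mod 4 = 1, so the flip contributes +1; sign now +1
(18389/327): 18389 mod 327 = 77, so (18389/327) = (77/327)
flip (77/327) -> (327/77): both odd, 77 mod 4 = 1, 327 mod 4 = 3, so the flip contributes +1; sign now +1
(327/77): 327 mod 77 = 19, so (327/77) = (19/77)
flip (19/77) -> (77/19): both odd, 19 mod 4 = 3, 77 mod 4 = 1, so the flip contributes +1; sign now +1
(77/19): 77 mod 19 = 1, so (77/19) = (1/19)
reached (1/19) = 1, so the symbol is +1

1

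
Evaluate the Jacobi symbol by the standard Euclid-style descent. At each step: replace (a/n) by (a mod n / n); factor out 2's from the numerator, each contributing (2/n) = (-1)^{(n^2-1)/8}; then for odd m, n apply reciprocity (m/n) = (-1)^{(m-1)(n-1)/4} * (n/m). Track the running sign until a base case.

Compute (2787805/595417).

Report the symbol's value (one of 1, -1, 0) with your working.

(2787805/595417) = (406137/595417)   [reduce mod 595417]
reciprocity: (406137/595417) = +1·(595417/406137) since 406137 mod 4 = 1, 595417 mod 4 = 1; sign now +1
(595417/406137) = (189280/406137)   [reduce mod 406137]
189280 = 2^5·5915; (2/406137) = +1 since 406137 mod 8 = 1, so (189280/406137) = (+1)^5·(5915/406137); sign now +1
reciprocity: (5915/406137) = +1·(406137/5915) since 5915 mod 4 = 3, 406137 mod 4 = 1; sign now +1
(406137/5915) = (3917/5915)   [reduce mod 5915]
reciprocity: (3917/5915) = +1·(5915/3917) since 3917 mod 4 = 1, 5915 mod 4 = 3; sign now +1
(5915/3917) = (1998/3917)   [reduce mod 3917]
1998 = 2^1·999; (2/3917) = -1 since 3917 mod 8 = 5, so (1998/3917) = (-1)^1·(999/3917); sign now -1
reciprocity: (999/3917) = +1·(3917/999) since 999 mod 4 = 3, 3917 mod 4 = 1; sign now -1
(3917/999) = (920/999)   [reduce mod 999]
920 = 2^3·115; (2/999) = +1 since 999 mod 8 = 7, so (920/999) = (+1)^3·(115/999); sign now -1
reciprocity: (115/999) = -1·(999/115) since 115 mod 4 = 3, 999 mod 4 = 3; sign now +1
(999/115) = (79/115)   [reduce mod 115]
reciprocity: (79/115) = -1·(115/79) since 79 mod 4 = 3, 115 mod 4 = 3; sign now -1
(115/79) = (36/79)   [reduce mod 79]
36 = 2^2·9; (2/79) = +1 since 79 mod 8 = 7, so (36/79) = (+1)^2·(9/79); sign now -1
reciprocity: (9/79) = +1·(79/9) since 9 mod 4 = 1, 79 mod 4 = 3; sign now -1
(79/9) = (7/9)   [reduce mod 9]
reciprocity: (7/9) = +1·(9/7) since 7 mod 4 = 3, 9 mod 4 = 1; sign now -1
(9/7) = (2/7)   [reduce mod 7]
2 = 2^1·1; (2/7) = +1 since 7 mod 8 = 7, so (2/7) = (+1)^1·(1/7); sign now -1
(1/7) = 1; final value = sign = -1

-1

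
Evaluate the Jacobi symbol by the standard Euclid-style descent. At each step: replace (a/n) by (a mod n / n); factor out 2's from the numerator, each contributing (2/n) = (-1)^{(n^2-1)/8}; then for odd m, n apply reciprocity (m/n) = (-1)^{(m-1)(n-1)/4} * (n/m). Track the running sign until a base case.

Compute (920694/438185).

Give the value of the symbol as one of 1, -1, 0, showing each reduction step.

(920694/438185): 920694 mod 438185 = 44324, so (920694/438185) = (44324/438185)
factor out 2^2: 44324 = 2^2·11081; with 438185 mod 8 = 1, (2/438185) = +1; sign now +1; continue with (11081/438185)
flip (11081/438185) -> (438185/11081): both odd, 11081 mod 4 = 1, 438185 mod 4 = 1, so the flip contributes +1; sign now +1
(438185/11081): 438185 mod 11081 = 6026, so (438185/11081) = (6026/11081)
factor out 2^1: 6026 = 2^1·3013; with 11081 mod 8 = 1, (2/11081) = +1; sign now +1; continue with (3013/11081)
flip (3013/11081) -> (11081/3013): both odd, 3013 mod 4 = 1, 11081 mod 4 = 1, so the flip contributes +1; sign now +1
(11081/3013): 11081 mod 3013 = 2042, so (11081/3013) = (2042/3013)
factor out 2^1: 2042 = 2^1·1021; with 3013 mod 8 = 5, (2/3013) = -1; sign now -1; continue with (1021/3013)
flip (1021/3013) -> (3013/1021): both odd, 1021 mod 4 = 1, 3013 mod 4 = 1, so the flip contributes +1; sign now -1
(3013/1021): 3013 mod 1021 = 971, so (3013/1021) = (971/1021)
flip (971/1021) -> (1021/971): both odd, 971 mod 4 = 3, 1021 mod 4 = 1, so the flip contributes +1; sign now -1
(1021/971): 1021 mod 971 = 50, so (1021/971) = (50/971)
factor out 2^1: 50 = 2^1·25; with 971 mod 8 = 3, (2/971) = -1; sign now +1; continue with (25/971)
flip (25/971) -> (971/25): both odd, 25 mod 4 = 1, 971 mod 4 = 3, so the flip contributes +1; sign now +1
(971/25): 971 mod 25 = 21, so (971/25) = (21/25)
flip (21/25) -> (25/21): both odd, 21 mod 4 = 1, 25 mod 4 = 1, so the flip contributes +1; sign now +1
(25/21): 25 mod 21 = 4, so (25/21) = (4/21)
factor out 2^2: 4 = 2^2·1; with 21 mod 8 = 5, (2/21) = -1; sign now +1; continue with (1/21)
reached (1/21) = 1, so the symbol is +1

1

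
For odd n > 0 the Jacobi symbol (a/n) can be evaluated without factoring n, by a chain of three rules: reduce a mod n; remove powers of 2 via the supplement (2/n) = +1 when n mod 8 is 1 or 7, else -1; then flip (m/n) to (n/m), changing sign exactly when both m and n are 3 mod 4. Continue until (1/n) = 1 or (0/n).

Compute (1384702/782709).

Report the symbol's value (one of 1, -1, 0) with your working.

-1

(1384702/782709): 1384702 mod 782709 = 601993, so (1384702/782709) = (601993/782709)
flip (601993/782709) -> (782709/601993): both odd, 601993 mod 4 = 1, 782709 mod 4 = 1, so the flip contributes +1; sign now +1
(782709/601993): 782709 mod 601993 = 180716, so (782709/601993) = (180716/601993)
factor out 2^2: 180716 = 2^2·45179; with 601993 mod 8 = 1, (2/601993) = +1; sign now +1; continue with (45179/601993)
flip (45179/601993) -> (601993/45179): both odd, 45179 mod 4 = 3, 601993 mod 4 = 1, so the flip contributes +1; sign now +1
(601993/45179): 601993 mod 45179 = 14666, so (601993/45179) = (14666/45179)
factor out 2^1: 14666 = 2^1·7333; with 45179 mod 8 = 3, (2/45179) = -1; sign now -1; continue with (7333/45179)
flip (7333/45179) -> (45179/7333): both odd, 7333 mod 4 = 1, 45179 mod 4 = 3, so the flip contributes +1; sign now -1
(45179/7333): 45179 mod 7333 = 1181, so (45179/7333) = (1181/7333)
flip (1181/7333) -> (7333/1181): both odd, 1181 mod 4 = 1, 7333 mod 4 = 1, so the flip contributes +1; sign now -1
(7333/1181): 7333 mod 1181 = 247, so (7333/1181) = (247/1181)
flip (247/1181) -> (1181/247): both odd, 247 mod 4 = 3, 1181 mod 4 = 1, so the flip contributes +1; sign now -1
(1181/247): 1181 mod 247 = 193, so (1181/247) = (193/247)
flip (193/247) -> (247/193): both odd, 193 mod 4 = 1, 247 mod 4 = 3, so the flip contributes +1; sign now -1
(247/193): 247 mod 193 = 54, so (247/193) = (54/193)
factor out 2^1: 54 = 2^1·27; with 193 mod 8 = 1, (2/193) = +1; sign now -1; continue with (27/193)
flip (27/193) -> (193/27): both odd, 27 mod 4 = 3, 193 mod 4 = 1, so the flip contributes +1; sign now -1
(193/27): 193 mod 27 = 4, so (193/27) = (4/27)
factor out 2^2: 4 = 2^2·1; with 27 mod 8 = 3, (2/27) = -1; sign now -1; continue with (1/27)
reached (1/27) = 1, so the symbol is -1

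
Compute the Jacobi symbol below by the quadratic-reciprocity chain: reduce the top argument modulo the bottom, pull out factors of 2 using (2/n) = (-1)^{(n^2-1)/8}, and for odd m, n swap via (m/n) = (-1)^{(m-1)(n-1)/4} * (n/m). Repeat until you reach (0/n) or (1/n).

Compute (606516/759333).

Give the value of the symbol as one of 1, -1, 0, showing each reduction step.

606516 = 2^2·151629; (2/759333) = -1 since 759333 mod 8 = 5, so (606516/759333) = (-1)^2·(151629/759333); sign now +1
reciprocity: (151629/759333) = +1·(759333/151629) since 151629 mod 4 = 1, 759333 mod 4 = 1; sign now +1
(759333/151629) = (1188/151629)   [reduce mod 151629]
1188 = 2^2·297; (2/151629) = -1 since 151629 mod 8 = 5, so (1188/151629) = (-1)^2·(297/151629); sign now +1
reciprocity: (297/151629) = +1·(151629/297) since 297 mod 4 = 1, 151629 mod 4 = 1; sign now +1
(151629/297) = (159/297)   [reduce mod 297]
reciprocity: (159/297) = +1·(297/159) since 159 mod 4 = 3, 297 mod 4 = 1; sign now +1
(297/159) = (138/159)   [reduce mod 159]
138 = 2^1·69; (2/159) = +1 since 159 mod 8 = 7, so (138/159) = (+1)^1·(69/159); sign now +1
reciprocity: (69/159) = +1·(159/69) since 69 mod 4 = 1, 159 mod 4 = 3; sign now +1
(159/69) = (21/69)   [reduce mod 69]
reciprocity: (21/69) = +1·(69/21) since 21 mod 4 = 1, 69 mod 4 = 1; sign now +1
(69/21) = (6/21)   [reduce mod 21]
6 = 2^1·3; (2/21) = -1 since 21 mod 8 = 5, so (6/21) = (-1)^1·(3/21); sign now -1
reciprocity: (3/21) = +1·(21/3) since 3 mod 4 = 3, 21 mod 4 = 1; sign now -1
(21/3) = (0/3)   [reduce mod 3]
(0/3) = 0   [gcd(a, n) > 1]; final value = 0

0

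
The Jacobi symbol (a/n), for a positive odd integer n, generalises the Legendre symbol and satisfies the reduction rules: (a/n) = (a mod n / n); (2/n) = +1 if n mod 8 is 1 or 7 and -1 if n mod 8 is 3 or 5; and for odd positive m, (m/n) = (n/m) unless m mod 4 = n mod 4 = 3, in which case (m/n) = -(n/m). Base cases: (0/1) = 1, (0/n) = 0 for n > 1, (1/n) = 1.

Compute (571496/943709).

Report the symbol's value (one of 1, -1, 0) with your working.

factor out 2^3: 571496 = 2^3·71437; with 943709 mod 8 = 5, (2/943709) = -1; sign now -1; continue with (71437/943709)
flip (71437/943709) -> (943709/71437): both odd, 71437 mod 4 = 1, 943709 mod 4 = 1, so the flip contributes +1; sign now -1
(943709/71437): 943709 mod 71437 = 15028, so (943709/71437) = (15028/71437)
factor out 2^2: 15028 = 2^2·3757; with 71437 mod 8 = 5, (2/71437) = -1; sign now -1; continue with (3757/71437)
flip (3757/71437) -> (71437/3757): both odd, 3757 mod 4 = 1, 71437 mod 4 = 1, so the flip contributes +1; sign now -1
(71437/3757): 71437 mod 3757 = 54, so (71437/3757) = (54/3757)
factor out 2^1: 54 = 2^1·27; with 3757 mod 8 = 5, (2/3757) = -1; sign now +1; continue with (27/3757)
flip (27/3757) -> (3757/27): both odd, 27 mod 4 = 3, 3757 mod 4 = 1, so the flip contributes +1; sign now +1
(3757/27): 3757 mod 27 = 4, so (3757/27) = (4/27)
factor out 2^2: 4 = 2^2·1; with 27 mod 8 = 3, (2/27) = -1; sign now +1; continue with (1/27)
reached (1/27) = 1, so the symbol is +1

1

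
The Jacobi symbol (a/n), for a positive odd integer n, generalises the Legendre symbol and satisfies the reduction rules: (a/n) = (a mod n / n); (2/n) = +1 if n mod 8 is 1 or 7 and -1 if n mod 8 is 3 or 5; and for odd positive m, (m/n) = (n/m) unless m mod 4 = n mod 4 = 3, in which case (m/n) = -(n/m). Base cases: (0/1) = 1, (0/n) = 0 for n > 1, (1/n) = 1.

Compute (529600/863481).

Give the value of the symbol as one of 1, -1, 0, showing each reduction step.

1

529600 = 2^6·8275; (2/863481) = +1 since 863481 mod 8 = 1, so (529600/863481) = (+1)^6·(8275/863481); sign now +1
reciprocity: (8275/863481) = +1·(863481/8275) since 8275 mod 4 = 3, 863481 mod 4 = 1; sign now +1
(863481/8275) = (2881/8275)   [reduce mod 8275]
reciprocity: (2881/8275) = +1·(8275/2881) since 2881 mod 4 = 1, 8275 mod 4 = 3; sign now +1
(8275/2881) = (2513/2881)   [reduce mod 2881]
reciprocity: (2513/2881) = +1·(2881/2513) since 2513 mod 4 = 1, 2881 mod 4 = 1; sign now +1
(2881/2513) = (368/2513)   [reduce mod 2513]
368 = 2^4·23; (2/2513) = +1 since 2513 mod 8 = 1, so (368/2513) = (+1)^4·(23/2513); sign now +1
reciprocity: (23/2513) = +1·(2513/23) since 23 mod 4 = 3, 2513 mod 4 = 1; sign now +1
(2513/23) = (6/23)   [reduce mod 23]
6 = 2^1·3; (2/23) = +1 since 23 mod 8 = 7, so (6/23) = (+1)^1·(3/23); sign now +1
reciprocity: (3/23) = -1·(23/3) since 3 mod 4 = 3, 23 mod 4 = 3; sign now -1
(23/3) = (2/3)   [reduce mod 3]
2 = 2^1·1; (2/3) = -1 since 3 mod 8 = 3, so (2/3) = (-1)^1·(1/3); sign now +1
(1/3) = 1; final value = sign = +1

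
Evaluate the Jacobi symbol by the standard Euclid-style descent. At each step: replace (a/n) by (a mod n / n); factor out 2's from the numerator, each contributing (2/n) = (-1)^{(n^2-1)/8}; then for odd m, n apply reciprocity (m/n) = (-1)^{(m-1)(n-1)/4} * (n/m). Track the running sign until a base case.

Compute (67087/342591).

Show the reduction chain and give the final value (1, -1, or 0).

flip (67087/342591) -> (342591/67087): both odd, 67087 mod 4 = 3, 342591 mod 4 = 3, so the flip contributes -1; sign now -1
(342591/67087): 342591 mod 67087 = 7156, so (342591/67087) = (7156/67087)
factor out 2^2: 7156 = 2^2·1789; with 67087 mod 8 = 7, (2/67087) = +1; sign now -1; continue with (1789/67087)
flip (1789/67087) -> (67087/1789): both odd, 1789 mod 4 = 1, 67087 mod 4 = 3, so the flip contributes +1; sign now -1
(67087/1789): 67087 mod 1789 = 894, so (67087/1789) = (894/1789)
factor out 2^1: 894 = 2^1·447; with 1789 mod 8 = 5, (2/1789) = -1; sign now +1; continue with (447/1789)
flip (447/1789) -> (1789/447): both odd, 447 mod 4 = 3, 1789 mod 4 = 1, so the flip contributes +1; sign now +1
(1789/447): 1789 mod 447 = 1, so (1789/447) = (1/447)
reached (1/447) = 1, so the symbol is +1

1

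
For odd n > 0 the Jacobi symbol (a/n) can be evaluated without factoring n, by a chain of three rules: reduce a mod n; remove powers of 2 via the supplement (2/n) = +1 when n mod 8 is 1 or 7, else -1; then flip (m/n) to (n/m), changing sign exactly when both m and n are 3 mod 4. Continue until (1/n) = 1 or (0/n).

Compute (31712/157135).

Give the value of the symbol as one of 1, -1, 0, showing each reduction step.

factor out 2^5: 31712 = 2^5·991; with 157135 mod 8 = 7, (2/157135) = +1; sign now +1; continue with (991/157135)
flip (991/157135) -> (157135/991): both odd, 991 mod 4 = 3, 157135 mod 4 = 3, so the flip contributes -1; sign now -1
(157135/991): 157135 mod 991 = 557, so (157135/991) = (557/991)
flip (557/991) -> (991/557): both odd, 557 mod 4 = 1, 991 mod 4 = 3, so the flip contributes +1; sign now -1
(991/557): 991 mod 557 = 434, so (991/557) = (434/557)
factor out 2^1: 434 = 2^1·217; with 557 mod 8 = 5, (2/557) = -1; sign now +1; continue with (217/557)
flip (217/557) -> (557/217): both odd, 217 mod 4 = 1, 557 mod 4 = 1, so the flip contributes +1; sign now +1
(557/217): 557 mod 217 = 123, so (557/217) = (123/217)
flip (123/217) -> (217/123): both odd, 123 mod 4 = 3, 217 mod 4 = 1, so the flip contributes +1; sign now +1
(217/123): 217 mod 123 = 94, so (217/123) = (94/123)
factor out 2^1: 94 = 2^1·47; with 123 mod 8 = 3, (2/123) = -1; sign now -1; continue with (47/123)
flip (47/123) -> (123/47): both odd, 47 mod 4 = 3, 123 mod 4 = 3, so the flip contributes -1; sign now +1
(123/47): 123 mod 47 = 29, so (123/47) = (29/47)
flip (29/47) -> (47/29): both odd, 29 mod 4 = 1, 47 mod 4 = 3, so the flip contributes +1; sign now +1
(47/29): 47 mod 29 = 18, so (47/29) = (18/29)
factor out 2^1: 18 = 2^1·9; with 29 mod 8 = 5, (2/29) = -1; sign now -1; continue with (9/29)
flip (9/29) -> (29/9): both odd, 9 mod 4 = 1, 29 mod 4 = 1, so the flip contributes +1; sign now -1
(29/9): 29 mod 9 = 2, so (29/9) = (2/9)
factor out 2^1: 2 = 2^1·1; with 9 mod 8 = 1, (2/9) = +1; sign now -1; continue with (1/9)
reached (1/9) = 1, so the symbol is -1

-1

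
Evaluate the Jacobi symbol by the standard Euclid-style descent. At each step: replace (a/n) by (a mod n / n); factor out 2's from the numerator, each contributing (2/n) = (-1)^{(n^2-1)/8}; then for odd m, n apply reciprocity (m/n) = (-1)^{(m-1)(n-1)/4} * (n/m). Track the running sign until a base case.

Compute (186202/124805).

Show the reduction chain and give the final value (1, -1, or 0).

1

(186202/124805) = (61397/124805)   [reduce mod 124805]
reciprocity: (61397/124805) = +1·(124805/61397) since 61397 mod 4 = 1, 124805 mod 4 = 1; sign now +1
(124805/61397) = (2011/61397)   [reduce mod 61397]
reciprocity: (2011/61397) = +1·(61397/2011) since 2011 mod 4 = 3, 61397 mod 4 = 1; sign now +1
(61397/2011) = (1067/2011)   [reduce mod 2011]
reciprocity: (1067/2011) = -1·(2011/1067) since 1067 mod 4 = 3, 2011 mod 4 = 3; sign now -1
(2011/1067) = (944/1067)   [reduce mod 1067]
944 = 2^4·59; (2/1067) = -1 since 1067 mod 8 = 3, so (944/1067) = (-1)^4·(59/1067); sign now -1
reciprocity: (59/1067) = -1·(1067/59) since 59 mod 4 = 3, 1067 mod 4 = 3; sign now +1
(1067/59) = (5/59)   [reduce mod 59]
reciprocity: (5/59) = +1·(59/5) since 5 mod 4 = 1, 59 mod 4 = 3; sign now +1
(59/5) = (4/5)   [reduce mod 5]
4 = 2^2·1; (2/5) = -1 since 5 mod 8 = 5, so (4/5) = (-1)^2·(1/5); sign now +1
(1/5) = 1; final value = sign = +1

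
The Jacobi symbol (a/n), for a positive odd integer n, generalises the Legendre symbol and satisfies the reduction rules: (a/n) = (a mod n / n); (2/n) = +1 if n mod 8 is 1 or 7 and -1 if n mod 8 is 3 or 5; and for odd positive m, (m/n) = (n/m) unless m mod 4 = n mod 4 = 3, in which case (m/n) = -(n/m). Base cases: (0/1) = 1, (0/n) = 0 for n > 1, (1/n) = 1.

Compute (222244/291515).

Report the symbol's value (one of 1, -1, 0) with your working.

-1

factor out 2^2: 222244 = 2^2·55561; with 291515 mod 8 = 3, (2/291515) = -1; sign now +1; continue with (55561/291515)
flip (55561/291515) -> (291515/55561): both odd, 55561 mod 4 = 1, 291515 mod 4 = 3, so the flip contributes +1; sign now +1
(291515/55561): 291515 mod 55561 = 13710, so (291515/55561) = (13710/55561)
factor out 2^1: 13710 = 2^1·6855; with 55561 mod 8 = 1, (2/55561) = +1; sign now +1; continue with (6855/55561)
flip (6855/55561) -> (55561/6855): both odd, 6855 mod 4 = 3, 55561 mod 4 = 1, so the flip contributes +1; sign now +1
(55561/6855): 55561 mod 6855 = 721, so (55561/6855) = (721/6855)
flip (721/6855) -> (6855/721): both odd, 721 mod 4 = 1, 6855 mod 4 = 3, so the flip contributes +1; sign now +1
(6855/721): 6855 mod 721 = 366, so (6855/721) = (366/721)
factor out 2^1: 366 = 2^1·183; with 721 mod 8 = 1, (2/721) = +1; sign now +1; continue with (183/721)
flip (183/721) -> (721/183): both odd, 183 mod 4 = 3, 721 mod 4 = 1, so the flip contributes +1; sign now +1
(721/183): 721 mod 183 = 172, so (721/183) = (172/183)
factor out 2^2: 172 = 2^2·43; with 183 mod 8 = 7, (2/183) = +1; sign now +1; continue with (43/183)
flip (43/183) -> (183/43): both odd, 43 mod 4 = 3, 183 mod 4 = 3, so the flip contributes -1; sign now -1
(183/43): 183 mod 43 = 11, so (183/43) = (11/43)
flip (11/43) -> (43/11): both odd, 11 mod 4 = 3, 43 mod 4 = 3, so the flip contributes -1; sign now +1
(43/11): 43 mod 11 = 10, so (43/11) = (10/11)
factor out 2^1: 10 = 2^1·5; with 11 mod 8 = 3, (2/11) = -1; sign now -1; continue with (5/11)
flip (5/11) -> (11/5): both odd, 5 mod 4 = 1, 11 mod 4 = 3, so the flip contributes +1; sign now -1
(11/5): 11 mod 5 = 1, so (11/5) = (1/5)
reached (1/5) = 1, so the symbol is -1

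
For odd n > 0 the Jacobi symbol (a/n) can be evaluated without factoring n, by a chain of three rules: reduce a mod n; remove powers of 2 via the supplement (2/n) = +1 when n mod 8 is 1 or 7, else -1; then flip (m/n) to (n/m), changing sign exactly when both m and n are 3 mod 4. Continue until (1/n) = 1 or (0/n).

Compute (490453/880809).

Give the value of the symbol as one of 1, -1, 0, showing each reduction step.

reciprocity: (490453/880809) = +1·(880809/490453) since 490453 mod 4 = 1, 880809 mod 4 = 1; sign now +1
(880809/490453) = (390356/490453)   [reduce mod 490453]
390356 = 2^2·97589; (2/490453) = -1 since 490453 mod 8 = 5, so (390356/490453) = (-1)^2·(97589/490453); sign now +1
reciprocity: (97589/490453) = +1·(490453/97589) since 97589 mod 4 = 1, 490453 mod 4 = 1; sign now +1
(490453/97589) = (2508/97589)   [reduce mod 97589]
2508 = 2^2·627; (2/97589) = -1 since 97589 mod 8 = 5, so (2508/97589) = (-1)^2·(627/97589); sign now +1
reciprocity: (627/97589) = +1·(97589/627) since 627 mod 4 = 3, 97589 mod 4 = 1; sign now +1
(97589/627) = (404/627)   [reduce mod 627]
404 = 2^2·101; (2/627) = -1 since 627 mod 8 = 3, so (404/627) = (-1)^2·(101/627); sign now +1
reciprocity: (101/627) = +1·(627/101) since 101 mod 4 = 1, 627 mod 4 = 3; sign now +1
(627/101) = (21/101)   [reduce mod 101]
reciprocity: (21/101) = +1·(101/21) since 21 mod 4 = 1, 101 mod 4 = 1; sign now +1
(101/21) = (17/21)   [reduce mod 21]
reciprocity: (17/21) = +1·(21/17) since 17 mod 4 = 1, 21 mod 4 = 1; sign now +1
(21/17) = (4/17)   [reduce mod 17]
4 = 2^2·1; (2/17) = +1 since 17 mod 8 = 1, so (4/17) = (+1)^2·(1/17); sign now +1
(1/17) = 1; final value = sign = +1

1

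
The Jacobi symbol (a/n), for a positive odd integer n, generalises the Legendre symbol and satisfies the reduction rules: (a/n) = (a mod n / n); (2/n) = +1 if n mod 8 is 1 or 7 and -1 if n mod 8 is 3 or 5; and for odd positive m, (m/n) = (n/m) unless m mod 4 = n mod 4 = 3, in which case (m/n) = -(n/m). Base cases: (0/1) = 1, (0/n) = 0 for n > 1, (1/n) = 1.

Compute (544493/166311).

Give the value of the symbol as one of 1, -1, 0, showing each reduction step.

0

(544493/166311): 544493 mod 166311 = 45560, so (544493/166311) = (45560/166311)
factor out 2^3: 45560 = 2^3·5695; with 166311 mod 8 = 7, (2/166311) = +1; sign now +1; continue with (5695/166311)
flip (5695/166311) -> (166311/5695): both odd, 5695 mod 4 = 3, 166311 mod 4 = 3, so the flip contributes -1; sign now -1
(166311/5695): 166311 mod 5695 = 1156, so (166311/5695) = (1156/5695)
factor out 2^2: 1156 = 2^2·289; with 5695 mod 8 = 7, (2/5695) = +1; sign now -1; continue with (289/5695)
flip (289/5695) -> (5695/289): both odd, 289 mod 4 = 1, 5695 mod 4 = 3, so the flip contributes +1; sign now -1
(5695/289): 5695 mod 289 = 204, so (5695/289) = (204/289)
factor out 2^2: 204 = 2^2·51; with 289 mod 8 = 1, (2/289) = +1; sign now -1; continue with (51/289)
flip (51/289) -> (289/51): both odd, 51 mod 4 = 3, 289 mod 4 = 1, so the flip contributes +1; sign now -1
(289/51): 289 mod 51 = 34, so (289/51) = (34/51)
factor out 2^1: 34 = 2^1·17; with 51 mod 8 = 3, (2/51) = -1; sign now +1; continue with (17/51)
flip (17/51) -> (51/17): both odd, 17 mod 4 = 1, 51 mod 4 = 3, so the flip contributes +1; sign now +1
(51/17): 51 mod 17 = 0, so (51/17) = (0/17)
reached (0/17); gcd(a, n) > 1, so (0/17) = 0 and the symbol is 0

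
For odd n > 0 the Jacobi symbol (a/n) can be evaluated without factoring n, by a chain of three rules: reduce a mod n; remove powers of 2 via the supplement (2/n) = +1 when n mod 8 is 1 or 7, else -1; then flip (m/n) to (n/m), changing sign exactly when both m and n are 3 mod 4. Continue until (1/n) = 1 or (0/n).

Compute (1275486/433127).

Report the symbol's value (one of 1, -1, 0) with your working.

1

(1275486/433127): 1275486 mod 433127 = 409232, so (1275486/433127) = (409232/433127)
factor out 2^4: 409232 = 2^4·25577; with 433127 mod 8 = 7, (2/433127) = +1; sign now +1; continue with (25577/433127)
flip (25577/433127) -> (433127/25577): both odd, 25577 mod 4 = 1, 433127 mod 4 = 3, so the flip contributes +1; sign now +1
(433127/25577): 433127 mod 25577 = 23895, so (433127/25577) = (23895/25577)
flip (23895/25577) -> (25577/23895): both odd, 23895 mod 4 = 3, 25577 mod 4 = 1, so the flip contributes +1; sign now +1
(25577/23895): 25577 mod 23895 = 1682, so (25577/23895) = (1682/23895)
factor out 2^1: 1682 = 2^1·841; with 23895 mod 8 = 7, (2/23895) = +1; sign now +1; continue with (841/23895)
flip (841/23895) -> (23895/841): both odd, 841 mod 4 = 1, 23895 mod 4 = 3, so the flip contributes +1; sign now +1
(23895/841): 23895 mod 841 = 347, so (23895/841) = (347/841)
flip (347/841) -> (841/347): both odd, 347 mod 4 = 3, 841 mod 4 = 1, so the flip contributes +1; sign now +1
(841/347): 841 mod 347 = 147, so (841/347) = (147/347)
flip (147/347) -> (347/147): both odd, 147 mod 4 = 3, 347 mod 4 = 3, so the flip contributes -1; sign now -1
(347/147): 347 mod 147 = 53, so (347/147) = (53/147)
flip (53/147) -> (147/53): both odd, 53 mod 4 = 1, 147 mod 4 = 3, so the flip contributes +1; sign now -1
(147/53): 147 mod 53 = 41, so (147/53) = (41/53)
flip (41/53) -> (53/41): both odd, 41 mod 4 = 1, 53 mod 4 = 1, so the flip contributes +1; sign now -1
(53/41): 53 mod 41 = 12, so (53/41) = (12/41)
factor out 2^2: 12 = 2^2·3; with 41 mod 8 = 1, (2/41) = +1; sign now -1; continue with (3/41)
flip (3/41) -> (41/3): both odd, 3 mod 4 = 3, 41 mod 4 = 1, so the flip contributes +1; sign now -1
(41/3): 41 mod 3 = 2, so (41/3) = (2/3)
factor out 2^1: 2 = 2^1·1; with 3 mod 8 = 3, (2/3) = -1; sign now +1; continue with (1/3)
reached (1/3) = 1, so the symbol is +1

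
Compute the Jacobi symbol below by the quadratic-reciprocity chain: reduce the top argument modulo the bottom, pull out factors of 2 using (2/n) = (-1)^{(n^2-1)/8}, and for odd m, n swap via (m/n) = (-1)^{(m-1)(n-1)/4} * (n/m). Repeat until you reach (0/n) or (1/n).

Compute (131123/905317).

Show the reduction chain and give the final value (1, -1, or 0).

flip (131123/905317) -> (905317/131123): both odd, 131123 mod 4 = 3, 905317 mod 4 = 1, so the flip contributes +1; sign now +1
(905317/131123): 905317 mod 131123 = 118579, so (905317/131123) = (118579/131123)
flip (118579/131123) -> (131123/118579): both odd, 118579 mod 4 = 3, 131123 mod 4 = 3, so the flip contributes -1; sign now -1
(131123/118579): 131123 mod 118579 = 12544, so (131123/118579) = (12544/118579)
factor out 2^8: 12544 = 2^8·49; with 118579 mod 8 = 3, (2/118579) = -1; sign now -1; continue with (49/118579)
flip (49/118579) -> (118579/49): both odd, 49 mod 4 = 1, 118579 mod 4 = 3, so the flip contributes +1; sign now -1
(118579/49): 118579 mod 49 = 48, so (118579/49) = (48/49)
factor out 2^4: 48 = 2^4·3; with 49 mod 8 = 1, (2/49) = +1; sign now -1; continue with (3/49)
flip (3/49) -> (49/3): both odd, 3 mod 4 = 3, 49 mod 4 = 1, so the flip contributes +1; sign now -1
(49/3): 49 mod 3 = 1, so (49/3) = (1/3)
reached (1/3) = 1, so the symbol is -1

-1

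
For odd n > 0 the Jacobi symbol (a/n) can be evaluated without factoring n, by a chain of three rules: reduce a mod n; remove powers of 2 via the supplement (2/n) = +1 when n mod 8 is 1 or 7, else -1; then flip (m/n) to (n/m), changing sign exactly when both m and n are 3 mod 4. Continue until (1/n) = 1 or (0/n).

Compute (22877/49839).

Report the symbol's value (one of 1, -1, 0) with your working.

-1

reciprocity: (22877/49839) = +1·(49839/22877) since 22877 mod 4 = 1, 49839 mod 4 = 3; sign now +1
(49839/22877) = (4085/22877)   [reduce mod 22877]
reciprocity: (4085/22877) = +1·(22877/4085) since 4085 mod 4 = 1, 22877 mod 4 = 1; sign now +1
(22877/4085) = (2452/4085)   [reduce mod 4085]
2452 = 2^2·613; (2/4085) = -1 since 4085 mod 8 = 5, so (2452/4085) = (-1)^2·(613/4085); sign now +1
reciprocity: (613/4085) = +1·(4085/613) since 613 mod 4 = 1, 4085 mod 4 = 1; sign now +1
(4085/613) = (407/613)   [reduce mod 613]
reciprocity: (407/613) = +1·(613/407) since 407 mod 4 = 3, 613 mod 4 = 1; sign now +1
(613/407) = (206/407)   [reduce mod 407]
206 = 2^1·103; (2/407) = +1 since 407 mod 8 = 7, so (206/407) = (+1)^1·(103/407); sign now +1
reciprocity: (103/407) = -1·(407/103) since 103 mod 4 = 3, 407 mod 4 = 3; sign now -1
(407/103) = (98/103)   [reduce mod 103]
98 = 2^1·49; (2/103) = +1 since 103 mod 8 = 7, so (98/103) = (+1)^1·(49/103); sign now -1
reciprocity: (49/103) = +1·(103/49) since 49 mod 4 = 1, 103 mod 4 = 3; sign now -1
(103/49) = (5/49)   [reduce mod 49]
reciprocity: (5/49) = +1·(49/5) since 5 mod 4 = 1, 49 mod 4 = 1; sign now -1
(49/5) = (4/5)   [reduce mod 5]
4 = 2^2·1; (2/5) = -1 since 5 mod 8 = 5, so (4/5) = (-1)^2·(1/5); sign now -1
(1/5) = 1; final value = sign = -1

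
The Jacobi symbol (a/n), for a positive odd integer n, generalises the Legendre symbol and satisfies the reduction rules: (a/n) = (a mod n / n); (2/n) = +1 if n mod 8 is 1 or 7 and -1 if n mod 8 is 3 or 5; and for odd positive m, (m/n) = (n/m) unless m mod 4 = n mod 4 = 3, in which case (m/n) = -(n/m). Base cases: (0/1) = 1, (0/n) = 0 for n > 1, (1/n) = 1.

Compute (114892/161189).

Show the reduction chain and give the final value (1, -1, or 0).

114892 = 2^2·28723; (2/161189) = -1 since 161189 mod 8 = 5, so (114892/161189) = (-1)^2·(28723/161189); sign now +1
reciprocity: (28723/161189) = +1·(161189/28723) since 28723 mod 4 = 3, 161189 mod 4 = 1; sign now +1
(161189/28723) = (17574/28723)   [reduce mod 28723]
17574 = 2^1·8787; (2/28723) = -1 since 28723 mod 8 = 3, so (17574/28723) = (-1)^1·(8787/28723); sign now -1
reciprocity: (8787/28723) = -1·(28723/8787) since 8787 mod 4 = 3, 28723 mod 4 = 3; sign now +1
(28723/8787) = (2362/8787)   [reduce mod 8787]
2362 = 2^1·1181; (2/8787) = -1 since 8787 mod 8 = 3, so (2362/8787) = (-1)^1·(1181/8787); sign now -1
reciprocity: (1181/8787) = +1·(8787/1181) since 1181 mod 4 = 1, 8787 mod 4 = 3; sign now -1
(8787/1181) = (520/1181)   [reduce mod 1181]
520 = 2^3·65; (2/1181) = -1 since 1181 mod 8 = 5, so (520/1181) = (-1)^3·(65/1181); sign now +1
reciprocity: (65/1181) = +1·(1181/65) since 65 mod 4 = 1, 1181 mod 4 = 1; sign now +1
(1181/65) = (11/65)   [reduce mod 65]
reciprocity: (11/65) = +1·(65/11) since 11 mod 4 = 3, 65 mod 4 = 1; sign now +1
(65/11) = (10/11)   [reduce mod 11]
10 = 2^1·5; (2/11) = -1 since 11 mod 8 = 3, so (10/11) = (-1)^1·(5/11); sign now -1
reciprocity: (5/11) = +1·(11/5) since 5 mod 4 = 1, 11 mod 4 = 3; sign now -1
(11/5) = (1/5)   [reduce mod 5]
(1/5) = 1; final value = sign = -1

-1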